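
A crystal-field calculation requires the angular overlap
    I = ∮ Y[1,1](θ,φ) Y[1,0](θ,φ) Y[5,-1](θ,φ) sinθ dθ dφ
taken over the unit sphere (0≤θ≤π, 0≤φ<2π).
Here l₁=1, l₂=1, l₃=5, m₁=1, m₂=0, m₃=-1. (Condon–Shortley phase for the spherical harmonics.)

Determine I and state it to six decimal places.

l₃=5 ∉ [0,2] — triangle fails ⇒ I = 0

0.000000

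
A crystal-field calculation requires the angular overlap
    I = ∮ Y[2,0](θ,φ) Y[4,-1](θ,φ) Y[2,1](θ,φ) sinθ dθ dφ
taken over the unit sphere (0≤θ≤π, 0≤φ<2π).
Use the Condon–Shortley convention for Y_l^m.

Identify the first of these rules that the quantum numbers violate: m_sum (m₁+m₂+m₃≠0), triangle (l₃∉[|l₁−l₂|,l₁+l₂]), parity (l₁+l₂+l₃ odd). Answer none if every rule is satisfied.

m₁+m₂+m₃ = 0 − 1 + 1 = 0  ✓
triangle: |2−4|=2 ≤ l₃=2 ≤ 2+4=6  ✓
parity: l₁+l₂+l₃ = 8 is even  ✓

none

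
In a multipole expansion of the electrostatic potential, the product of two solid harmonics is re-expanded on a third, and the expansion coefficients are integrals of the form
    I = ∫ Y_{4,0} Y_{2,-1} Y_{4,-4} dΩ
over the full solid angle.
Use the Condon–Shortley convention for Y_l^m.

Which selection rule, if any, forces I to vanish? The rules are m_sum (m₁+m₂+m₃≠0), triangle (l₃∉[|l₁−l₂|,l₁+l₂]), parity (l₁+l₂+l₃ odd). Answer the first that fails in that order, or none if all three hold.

m_sum

m₁+m₂+m₃ = 0 − 1 − 4 = -5  ✗
triangle: |4−2|=2 ≤ l₃=4 ≤ 4+2=6
parity: l₁+l₂+l₃ = 10 is even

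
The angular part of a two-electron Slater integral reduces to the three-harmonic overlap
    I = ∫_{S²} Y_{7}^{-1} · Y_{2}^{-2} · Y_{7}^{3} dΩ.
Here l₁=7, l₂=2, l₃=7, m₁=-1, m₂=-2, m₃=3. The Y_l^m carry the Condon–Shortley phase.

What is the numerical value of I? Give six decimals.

0.181642

Checks pass: Σm=0; 16 even; l₃=7∈[5,9].
(2·7+1)(2·2+1)(2·7+1) = 1125
Δ: 2! 12! 2! / 17! → 1/185640
sum: t=0:+1/2419200 t=1:−1/518400 t=2:+1/2419200 = -1/907200
3j²(7 2 7; 0 0 0) = Δ·Π!·Σ² = 56/3315  (sign +1)
sum: t=0:+1/3870720 = 1/3870720
3j²(7 2 7; -1 -2 3) = Δ·Π!·Σ² = 135/6188  (sign +1)
combine: 4πI² = 1125·56/3315·135/6188 = 20250/48841
take √, sign +1: I = 0.18164160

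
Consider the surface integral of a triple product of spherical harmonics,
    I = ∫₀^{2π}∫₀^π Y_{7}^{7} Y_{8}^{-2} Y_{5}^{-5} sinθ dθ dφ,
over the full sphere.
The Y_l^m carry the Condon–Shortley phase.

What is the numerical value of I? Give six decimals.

0.021186

Rules hold: Σm=0, L=20 even, 1≤5≤15.
N = 15·17·11 = 2805
Δ = 10!·4!·6!/21! = 1/814773960
Racah Σ t=3..7: t=3:−1/87091200 t=4:+1/4976640 t=5:−1/2073600 t=6:+1/4976640 t=7:−1/87091200 = -1/9676800
⇒ 3j(7 8 5; 0 0 0)² = 360/46189, sgn +1
Racah Σ t=0..0: t=0:+1/62705664000 = 1/62705664000
⇒ 3j(7 8 5; 7 -2 -5)² = 1/3876, sgn +1
4πI² = N·(3j₀)²·(3jₘ)² = 450/79781
I = +1·√(0.00564044/4π) = 0.02118613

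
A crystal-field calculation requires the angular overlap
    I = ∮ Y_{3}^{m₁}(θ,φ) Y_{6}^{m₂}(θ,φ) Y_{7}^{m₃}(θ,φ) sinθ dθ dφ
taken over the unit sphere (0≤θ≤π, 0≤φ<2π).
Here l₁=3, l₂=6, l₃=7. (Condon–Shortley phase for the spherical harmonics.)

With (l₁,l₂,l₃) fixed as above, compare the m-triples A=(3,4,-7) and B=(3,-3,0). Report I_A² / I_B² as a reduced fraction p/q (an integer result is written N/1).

143/180

l's match ⇒ only the (l;m) 3-j factors differ between A and B.
A: triangle coeff Δ(3,6,7) = 1/2042040; Σ_t [0,0]: t=0:+1/174182400 = 1/174182400; (3j)²=1/136 [(3 6 7; 3 4 -7)], sign=+1
B: triangle coeff Δ(3,6,7) = 1/2042040; Σ_t [0,0]: t=0:+1/1451520 = 1/1451520; (3j)²=45/4862 [(3 6 7; 3 -3 0)], sign=-1
I_A²/I_B² = (1/136)/(45/4862) = 143/180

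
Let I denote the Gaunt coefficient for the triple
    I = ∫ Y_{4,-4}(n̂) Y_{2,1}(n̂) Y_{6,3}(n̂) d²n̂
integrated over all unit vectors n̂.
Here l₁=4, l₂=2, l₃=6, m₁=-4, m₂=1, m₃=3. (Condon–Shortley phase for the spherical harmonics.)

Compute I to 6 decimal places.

-0.047713

Rules hold: Σm=0, L=12 even, 2≤6≤6.
N = 9·5·13 = 585
Δ = 0!·8!·4!/13! = 1/6435
Racah Σ t=0..0: t=0:+1/2304 = 1/2304
⇒ 3j(4 2 6; 0 0 0)² = 5/143, sgn +1
Racah Σ t=0..0: t=0:+1/241920 = 1/241920
⇒ 3j(4 2 6; -4 1 3)² = 1/715, sgn -1
4πI² = N·(3j₀)²·(3jₘ)² = 45/1573
I = -1·√(0.0286078/4π) = -0.04771303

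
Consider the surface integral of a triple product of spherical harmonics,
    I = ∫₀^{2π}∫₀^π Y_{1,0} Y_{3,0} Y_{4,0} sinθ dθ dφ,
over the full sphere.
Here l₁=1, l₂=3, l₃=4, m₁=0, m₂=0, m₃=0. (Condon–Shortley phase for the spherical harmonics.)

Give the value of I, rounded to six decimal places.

0.246233

Checks pass: Σm=0; 8 even; l₃=4∈[2,4].
(2·1+1)(2·3+1)(2·4+1) = 189
Δ: 0! 2! 6! / 9! → 1/252
sum: t=0:+1/36 = 1/36
3j²(1 3 4; 0 0 0) = Δ·Π!·Σ² = 4/63  (sign +1)
(m-triple is (0,0,0) — same symbol as above.)
combine: 4πI² = 189·4/63·4/63 = 16/21
take √, sign +1: I = 0.24623252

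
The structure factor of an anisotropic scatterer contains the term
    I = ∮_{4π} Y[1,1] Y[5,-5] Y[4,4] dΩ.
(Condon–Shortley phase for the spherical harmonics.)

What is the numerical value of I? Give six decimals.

Checks pass: Σm=0; 10 even; l₃=4∈[4,6].
(2·1+1)(2·5+1)(2·4+1) = 297
Δ: 2! 0! 8! / 11! → 1/495
sum: t=1:−1/576 = -1/576
3j²(1 5 4; 0 0 0) = Δ·Π!·Σ² = 5/99  (sign -1)
sum: t=0:+1/80640 = 1/80640
3j²(1 5 4; 1 -5 4) = Δ·Π!·Σ² = 1/11  (sign +1)
combine: 4πI² = 297·5/99·1/11 = 15/11
take √, sign -1: I = -0.32941575

-0.329416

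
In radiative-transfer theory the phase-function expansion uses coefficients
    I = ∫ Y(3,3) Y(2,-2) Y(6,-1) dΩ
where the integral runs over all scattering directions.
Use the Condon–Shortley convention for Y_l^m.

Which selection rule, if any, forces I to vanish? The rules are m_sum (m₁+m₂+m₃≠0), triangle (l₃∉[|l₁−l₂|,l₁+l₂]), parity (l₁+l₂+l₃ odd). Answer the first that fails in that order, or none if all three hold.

triangle

Σmᵢ = 0  ✓
l₃∈[|l₁−l₂|,l₁+l₂]=[1,5], have l₃=6  ✗
Σlᵢ = 11 ⇒ odd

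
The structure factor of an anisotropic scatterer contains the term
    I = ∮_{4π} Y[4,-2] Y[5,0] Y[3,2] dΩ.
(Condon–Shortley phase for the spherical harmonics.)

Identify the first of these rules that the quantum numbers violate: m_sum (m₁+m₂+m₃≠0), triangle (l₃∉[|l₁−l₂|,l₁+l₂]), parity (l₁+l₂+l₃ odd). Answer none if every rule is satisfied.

azimuthal sum: -2 + 0 + 2 = 0  ✓
1 ≤ 3 ≤ 9 (triangle on l)  ✓
L = 4 + 5 + 3 = 12 (even)  ✓

none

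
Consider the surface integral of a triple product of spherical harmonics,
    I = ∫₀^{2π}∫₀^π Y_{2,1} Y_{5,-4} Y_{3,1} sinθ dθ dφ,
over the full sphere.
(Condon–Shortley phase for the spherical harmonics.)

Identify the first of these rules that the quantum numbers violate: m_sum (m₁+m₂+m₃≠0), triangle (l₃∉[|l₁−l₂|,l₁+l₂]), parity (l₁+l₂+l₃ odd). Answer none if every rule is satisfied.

m_sum

azimuthal sum: 1 − 4 + 1 = -2  ✗
3 ≤ 3 ≤ 7 (triangle on l)
L = 2 + 5 + 3 = 10 (even)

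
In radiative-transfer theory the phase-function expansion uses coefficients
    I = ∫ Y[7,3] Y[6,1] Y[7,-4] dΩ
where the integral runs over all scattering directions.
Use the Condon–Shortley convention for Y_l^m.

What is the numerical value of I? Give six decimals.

m-sum 0 ✓  L=20 even ✓  1≤7≤13 ✓
Π(2lᵢ+1) = 15×13×15 = 2925
triangle coeff Δ(7,6,7) = 1/2444321880
Σ_t [0,6]: t=0:+1/2612736000 t=1:−1/20736000 t=2:+1/1658880 t=3:−1/746496 t=4:+1/1658880 t=5:−1/20736000 t=6:+1/2612736000 = -1/4354560
(3j)²=1000/138567 [(7 6 7; 0 0 0)], sign=+1
Σ_t [1,4]: t=1:−1/62208000 t=2:+1/8294400 t=3:−1/8709120 t=4:+1/69672960 = 1/248832000
(3j)²=7/83980 [(7 6 7; 3 1 -4)], sign=-1
⇒ 4πI² = 26250/14919047
I = (-1)√(26250/14919047/(4π)) = -0.01183285

-0.011833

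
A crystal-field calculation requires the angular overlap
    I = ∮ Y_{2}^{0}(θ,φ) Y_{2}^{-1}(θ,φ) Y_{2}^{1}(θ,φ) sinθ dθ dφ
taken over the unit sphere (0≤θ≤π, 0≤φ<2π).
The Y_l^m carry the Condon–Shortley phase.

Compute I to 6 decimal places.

-0.090112

Rules hold: Σm=0, L=6 even, 0≤2≤4.
N = 5·5·5 = 125
Δ = 2!·2!·2!/7! = 1/630
Racah Σ t=0..2: t=0:+1/8 t=1:−1/1 t=2:+1/8 = -3/4
⇒ 3j(2 2 2; 0 0 0)² = 2/35, sgn -1
Racah Σ t=0..1: t=0:+1/4 t=1:−1/2 = -1/4
⇒ 3j(2 2 2; 0 -1 1)² = 1/70, sgn +1
4πI² = N·(3j₀)²·(3jₘ)² = 5/49
I = -1·√(0.102041/4π) = -0.09011188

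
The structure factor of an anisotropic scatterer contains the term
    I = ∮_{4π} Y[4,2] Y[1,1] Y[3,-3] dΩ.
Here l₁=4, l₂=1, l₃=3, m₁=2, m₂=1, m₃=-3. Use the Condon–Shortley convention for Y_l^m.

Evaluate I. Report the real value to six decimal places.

0.061558

Checks pass: Σm=0; 8 even; l₃=3∈[3,5].
(2·4+1)(2·1+1)(2·3+1) = 189
Δ: 2! 6! 0! / 9! → 1/252
sum: t=1:−1/36 = -1/36
3j²(4 1 3; 0 0 0) = Δ·Π!·Σ² = 4/63  (sign +1)
sum: t=2:+1/1440 = 1/1440
3j²(4 1 3; 2 1 -3) = Δ·Π!·Σ² = 1/252  (sign +1)
combine: 4πI² = 189·4/63·1/252 = 1/21
take √, sign +1: I = 0.06155813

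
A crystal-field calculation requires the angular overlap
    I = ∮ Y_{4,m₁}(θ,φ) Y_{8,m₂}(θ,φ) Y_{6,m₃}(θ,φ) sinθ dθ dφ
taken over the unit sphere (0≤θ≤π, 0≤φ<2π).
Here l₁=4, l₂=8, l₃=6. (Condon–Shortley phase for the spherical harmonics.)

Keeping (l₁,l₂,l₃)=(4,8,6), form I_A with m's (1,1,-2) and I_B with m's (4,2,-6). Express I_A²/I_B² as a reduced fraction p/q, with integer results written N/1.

841/44

l's match ⇒ only the (l;m) 3-j factors differ between A and B.
A: triangle coeff Δ(4,8,6) = 1/23279256; Σ_t [1,3]: t=1:−1/19353600 t=2:+1/1451520 t=3:−1/1244160 = -29/174182400; (3j)²=841/554268 [(4 8 6; 1 1 -2)], sign=-1
B: triangle coeff Δ(4,8,6) = 1/23279256; Σ_t [0,0]: t=0:+1/5225472000 = 1/5225472000; (3j)²=1/12597 [(4 8 6; 4 2 -6)], sign=+1
I_A²/I_B² = (841/554268)/(1/12597) = 841/44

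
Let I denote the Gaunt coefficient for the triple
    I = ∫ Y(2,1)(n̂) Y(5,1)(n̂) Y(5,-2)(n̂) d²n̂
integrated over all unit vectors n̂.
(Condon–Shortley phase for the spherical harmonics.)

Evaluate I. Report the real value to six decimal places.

0.104819

m-sum 0 ✓  L=12 even ✓  3≤5≤7 ✓
Π(2lᵢ+1) = 5×11×11 = 605
triangle coeff Δ(2,5,5) = 1/38610
Σ_t [0,2]: t=0:+1/2880 t=1:−1/576 t=2:+1/2880 = -1/960
(3j)²=10/429 [(2 5 5; 0 0 0)], sign=+1
Σ_t [0,1]: t=0:+1/2880 t=1:−1/1440 = -1/2880
(3j)²=7/715 [(2 5 5; 1 1 -2)], sign=+1
⇒ 4πI² = 70/507
I = (+1)√(70/507/(4π)) = 0.10481902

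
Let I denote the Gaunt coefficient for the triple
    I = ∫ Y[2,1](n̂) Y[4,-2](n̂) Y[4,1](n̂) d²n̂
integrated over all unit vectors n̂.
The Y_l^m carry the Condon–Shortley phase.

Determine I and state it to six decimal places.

0.127700

Rules hold: Σm=0, L=10 even, 2≤4≤6.
N = 5·9·9 = 405
Δ = 2!·2!·6!/11! = 1/13860
Racah Σ t=0..2: t=0:+1/192 t=1:−1/36 t=2:+1/192 = -5/288
⇒ 3j(2 4 4; 0 0 0)² = 20/693, sgn -1
Racah Σ t=0..1: t=0:+1/96 t=1:−1/240 = 1/160
⇒ 3j(2 4 4; 1 -2 1)² = 27/1540, sgn -1
4πI² = N·(3j₀)²·(3jₘ)² = 1215/5929
I = +1·√(0.204925/4π) = 0.12770047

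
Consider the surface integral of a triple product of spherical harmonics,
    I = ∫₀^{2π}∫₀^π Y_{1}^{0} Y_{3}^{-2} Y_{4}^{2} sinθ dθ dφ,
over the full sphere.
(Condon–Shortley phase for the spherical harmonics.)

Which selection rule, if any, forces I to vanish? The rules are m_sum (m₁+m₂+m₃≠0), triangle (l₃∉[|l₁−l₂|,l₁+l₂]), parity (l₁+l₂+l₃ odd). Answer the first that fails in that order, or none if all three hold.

m₁+m₂+m₃ = 0 − 2 + 2 = 0  ✓
triangle: |1−3|=2 ≤ l₃=4 ≤ 1+3=4  ✓
parity: l₁+l₂+l₃ = 8 is even  ✓

none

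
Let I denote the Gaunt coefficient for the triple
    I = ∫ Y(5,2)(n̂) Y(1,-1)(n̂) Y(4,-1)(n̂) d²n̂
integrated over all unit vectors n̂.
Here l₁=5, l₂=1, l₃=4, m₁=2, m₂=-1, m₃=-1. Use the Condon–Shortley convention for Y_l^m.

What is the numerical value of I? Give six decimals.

0.225034

Checks pass: Σm=0; 10 even; l₃=4∈[4,6].
(2·5+1)(2·1+1)(2·4+1) = 297
Δ: 2! 8! 0! / 11! → 1/495
sum: t=1:−1/576 = -1/576
3j²(5 1 4; 0 0 0) = Δ·Π!·Σ² = 5/99  (sign -1)
sum: t=0:+1/1440 = 1/1440
3j²(5 1 4; 2 -1 -1) = Δ·Π!·Σ² = 7/165  (sign -1)
combine: 4πI² = 297·5/99·7/165 = 7/11
take √, sign +1: I = 0.22503380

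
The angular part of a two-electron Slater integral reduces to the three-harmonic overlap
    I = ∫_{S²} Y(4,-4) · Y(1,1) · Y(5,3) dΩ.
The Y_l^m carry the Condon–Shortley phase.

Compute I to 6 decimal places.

Checks pass: Σm=0; 10 even; l₃=5∈[3,5].
(2·4+1)(2·1+1)(2·5+1) = 297
Δ: 0! 8! 2! / 11! → 1/495
sum: t=0:+1/576 = 1/576
3j²(4 1 5; 0 0 0) = Δ·Π!·Σ² = 5/99  (sign -1)
sum: t=0:+1/80640 = 1/80640
3j²(4 1 5; -4 1 3) = Δ·Π!·Σ² = 1/495  (sign +1)
combine: 4πI² = 297·5/99·1/495 = 1/33
take √, sign -1: I = -0.04910640

-0.049106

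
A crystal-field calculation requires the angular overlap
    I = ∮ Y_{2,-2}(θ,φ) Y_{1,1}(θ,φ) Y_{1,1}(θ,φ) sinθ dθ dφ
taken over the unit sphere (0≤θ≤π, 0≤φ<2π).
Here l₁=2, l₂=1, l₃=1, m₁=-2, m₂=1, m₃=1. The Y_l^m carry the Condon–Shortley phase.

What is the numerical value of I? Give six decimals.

Checks pass: Σm=0; 4 even; l₃=1∈[1,3].
(2·2+1)(2·1+1)(2·1+1) = 45
Δ: 2! 2! 0! / 5! → 1/30
sum: t=1:−1/1 = -1/1
3j²(2 1 1; 0 0 0) = Δ·Π!·Σ² = 2/15  (sign +1)
sum: t=2:+1/4 = 1/4
3j²(2 1 1; -2 1 1) = Δ·Π!·Σ² = 1/5  (sign +1)
combine: 4πI² = 45·2/15·1/5 = 6/5
take √, sign +1: I = 0.30901936

0.309019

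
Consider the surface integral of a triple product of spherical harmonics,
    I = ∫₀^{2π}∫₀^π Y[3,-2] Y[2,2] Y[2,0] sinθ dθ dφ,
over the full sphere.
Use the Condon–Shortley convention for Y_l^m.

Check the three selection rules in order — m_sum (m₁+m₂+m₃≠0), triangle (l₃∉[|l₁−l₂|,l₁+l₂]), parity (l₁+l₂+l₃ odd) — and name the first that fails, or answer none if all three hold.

m₁+m₂+m₃ = -2 + 2 + 0 = 0  ✓
triangle: |3−2|=1 ≤ l₃=2 ≤ 3+2=5  ✓
parity: l₁+l₂+l₃ = 7 is odd  ✗

parity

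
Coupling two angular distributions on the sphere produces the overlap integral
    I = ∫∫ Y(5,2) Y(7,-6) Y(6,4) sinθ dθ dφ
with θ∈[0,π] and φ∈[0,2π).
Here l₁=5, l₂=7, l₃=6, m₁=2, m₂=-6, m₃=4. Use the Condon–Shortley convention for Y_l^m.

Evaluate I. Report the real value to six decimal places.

0.020011

Rules hold: Σm=0, L=18 even, 2≤6≤12.
N = 11·15·13 = 2145
Δ = 6!·4!·8!/19! = 1/174594420
Racah Σ t=1..5: t=1:−1/4147200 t=2:+1/207360 t=3:−1/82944 t=4:+1/207360 t=5:−1/4147200 = -1/345600
⇒ 3j(5 7 6; 0 0 0)² = 420/46189, sgn -1
Racah Σ t=0..1: t=0:+1/21772800 t=1:−1/19353600 = -1/174182400
⇒ 3j(5 7 6; 2 -6 4)² = 1/3876, sgn -1
4πI² = N·(3j₀)²·(3jₘ)² = 525/104329
I = +1·√(0.00503216/4π) = 0.02001116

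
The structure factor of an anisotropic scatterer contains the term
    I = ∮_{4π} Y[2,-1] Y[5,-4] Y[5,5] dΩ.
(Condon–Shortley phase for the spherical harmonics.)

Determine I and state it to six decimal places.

-0.187924

Rules hold: Σm=0, L=12 even, 3≤5≤7.
N = 5·11·11 = 605
Δ = 2!·2!·8!/13! = 1/38610
Racah Σ t=0..2: t=0:+1/2880 t=1:−1/576 t=2:+1/2880 = -1/960
⇒ 3j(2 5 5; 0 0 0)² = 10/429, sgn +1
Racah Σ t=1..1: t=1:−1/80640 = -1/80640
⇒ 3j(2 5 5; -1 -4 5)² = 9/286, sgn -1
4πI² = N·(3j₀)²·(3jₘ)² = 75/169
I = -1·√(0.443787/4π) = -0.18792404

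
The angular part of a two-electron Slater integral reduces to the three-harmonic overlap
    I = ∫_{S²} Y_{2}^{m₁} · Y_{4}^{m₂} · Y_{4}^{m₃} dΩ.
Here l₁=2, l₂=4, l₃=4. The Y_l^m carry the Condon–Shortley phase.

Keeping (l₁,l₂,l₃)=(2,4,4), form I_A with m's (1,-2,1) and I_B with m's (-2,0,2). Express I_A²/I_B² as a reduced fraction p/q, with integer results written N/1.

Shared (l₁,l₂,l₃)=(2,4,4): N and (l;000)² cancel in I_A²/I_B².
A: Δ = 2!·2!·6!/11! = 1/13860; Racah Σ t=0..1: t=0:+1/96 t=1:−1/240 = 1/160; ⇒ 3j(2 4 4; 1 -2 1)² = 27/1540, sgn -1
B: Δ = 2!·2!·6!/11! = 1/13860; Racah Σ t=2..2: t=2:+1/192 = 1/192; ⇒ 3j(2 4 4; -2 0 2)² = 3/77, sgn +1
I_A²/I_B² = (27/1540)/(3/77) = 9/20

9/20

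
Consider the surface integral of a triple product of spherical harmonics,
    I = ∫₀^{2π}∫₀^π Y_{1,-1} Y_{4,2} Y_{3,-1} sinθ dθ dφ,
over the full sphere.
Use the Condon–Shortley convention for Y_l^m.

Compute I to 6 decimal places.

Rules hold: Σm=0, L=8 even, 3≤3≤5.
N = 3·9·7 = 189
Δ = 2!·0!·6!/9! = 1/252
Racah Σ t=1..1: t=1:−1/36 = -1/36
⇒ 3j(1 4 3; 0 0 0)² = 4/63, sgn +1
Racah Σ t=2..2: t=2:+1/96 = 1/96
⇒ 3j(1 4 3; -1 2 -1)² = 5/84, sgn +1
4πI² = N·(3j₀)²·(3jₘ)² = 5/7
I = +1·√(0.714286/4π) = 0.23841361

0.238414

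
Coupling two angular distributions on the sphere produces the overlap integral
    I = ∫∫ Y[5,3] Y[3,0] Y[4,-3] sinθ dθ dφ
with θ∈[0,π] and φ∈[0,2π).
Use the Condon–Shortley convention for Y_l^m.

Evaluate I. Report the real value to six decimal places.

Checks pass: Σm=0; 12 even; l₃=4∈[2,8].
(2·5+1)(2·3+1)(2·4+1) = 693
Δ: 4! 6! 2! / 13! → 1/180180
sum: t=1:−1/576 t=2:+1/144 t=3:−1/576 = 1/288
3j²(5 3 4; 0 0 0) = Δ·Π!·Σ² = 20/1001  (sign +1)
sum: t=1:−1/1440 t=2:+1/2880 = -1/2880
3j²(5 3 4; 3 0 -3) = Δ·Π!·Σ² = 7/715  (sign +1)
combine: 4πI² = 693·20/1001·7/715 = 252/1859
take √, sign +1: I = 0.10386175

0.103862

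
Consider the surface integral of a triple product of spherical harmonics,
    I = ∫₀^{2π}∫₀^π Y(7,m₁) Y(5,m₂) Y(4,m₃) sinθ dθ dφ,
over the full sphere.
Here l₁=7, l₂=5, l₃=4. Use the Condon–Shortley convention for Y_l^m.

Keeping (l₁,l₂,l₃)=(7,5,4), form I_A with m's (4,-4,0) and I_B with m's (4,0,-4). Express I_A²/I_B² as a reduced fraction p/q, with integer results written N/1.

36/49

Same 7,5,4: normalisation and zero-m 3j drop out of the ratio.
A: Δ: 8! 6! 2! / 17! → 1/6126120; sum: t=0:+1/1451520 t=1:−1/483840 = -1/725760; 3j²(7 5 4; 4 -4 0) = Δ·Π!·Σ² = 24/1547  (sign -1)
B: Δ: 8! 6! 2! / 17! → 1/6126120; sum: t=3:−1/1036800 = -1/1036800; 3j²(7 5 4; 4 0 -4) = Δ·Π!·Σ² = 14/663  (sign -1)
I_A²/I_B² = (24/1547)/(14/663) = 36/49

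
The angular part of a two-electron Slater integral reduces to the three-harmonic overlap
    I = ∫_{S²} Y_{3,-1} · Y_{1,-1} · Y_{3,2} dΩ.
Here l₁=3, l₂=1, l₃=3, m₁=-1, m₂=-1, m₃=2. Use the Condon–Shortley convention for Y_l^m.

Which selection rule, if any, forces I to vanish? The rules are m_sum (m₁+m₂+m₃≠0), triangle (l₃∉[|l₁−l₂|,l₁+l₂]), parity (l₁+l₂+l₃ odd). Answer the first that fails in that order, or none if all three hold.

m₁+m₂+m₃ = -1 − 1 + 2 = 0  ✓
triangle: |3−1|=2 ≤ l₃=3 ≤ 3+1=4  ✓
parity: l₁+l₂+l₃ = 7 is odd  ✗

parity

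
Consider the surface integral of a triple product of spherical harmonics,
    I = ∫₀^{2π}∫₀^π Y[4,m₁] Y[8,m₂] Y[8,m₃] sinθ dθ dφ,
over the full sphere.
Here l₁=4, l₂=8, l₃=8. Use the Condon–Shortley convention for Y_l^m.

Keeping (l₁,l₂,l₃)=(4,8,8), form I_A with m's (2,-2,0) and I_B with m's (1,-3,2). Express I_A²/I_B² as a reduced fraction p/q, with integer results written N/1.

189/220

l's match ⇒ only the (l;m) 3-j factors differ between A and B.
A: triangle coeff Δ(4,8,8) = 1/185175900; Σ_t [0,2]: t=0:+1/49766400 t=1:−1/21772800 t=2:+1/92897280 = -1/66355200; (3j)²=63/8398 [(4 8 8; 2 -2 0)], sign=-1
B: triangle coeff Δ(4,8,8) = 1/185175900; Σ_t [0,3]: t=0:+1/87091200 t=1:−1/23224320 t=2:+1/52254720 t=3:−1/1045094400 = -1/74649600; (3j)²=110/12597 [(4 8 8; 1 -3 2)], sign=-1
I_A²/I_B² = (63/8398)/(110/12597) = 189/220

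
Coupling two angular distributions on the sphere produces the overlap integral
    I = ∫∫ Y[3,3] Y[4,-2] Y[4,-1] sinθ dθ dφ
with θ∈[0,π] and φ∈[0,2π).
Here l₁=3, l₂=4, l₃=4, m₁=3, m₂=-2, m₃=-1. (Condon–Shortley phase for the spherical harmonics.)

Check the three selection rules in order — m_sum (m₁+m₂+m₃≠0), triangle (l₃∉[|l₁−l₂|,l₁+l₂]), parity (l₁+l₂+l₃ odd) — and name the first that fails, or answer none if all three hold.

parity

Σmᵢ = 0  ✓
l₃∈[|l₁−l₂|,l₁+l₂]=[1,7], have l₃=4  ✓
Σlᵢ = 11 ⇒ odd  ✗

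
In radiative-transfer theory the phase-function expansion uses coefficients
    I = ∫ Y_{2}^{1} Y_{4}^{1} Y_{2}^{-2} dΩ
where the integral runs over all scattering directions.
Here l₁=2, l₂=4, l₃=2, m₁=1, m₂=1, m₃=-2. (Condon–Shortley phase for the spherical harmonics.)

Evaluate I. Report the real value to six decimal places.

Rules hold: Σm=0, L=8 even, 2≤2≤6.
N = 5·9·5 = 225
Δ = 4!·0!·4!/9! = 1/630
Racah Σ t=2..2: t=2:+1/16 = 1/16
⇒ 3j(2 4 2; 0 0 0)² = 2/35, sgn +1
Racah Σ t=1..1: t=1:−1/144 = -1/144
⇒ 3j(2 4 2; 1 1 -2)² = 1/126, sgn -1
4πI² = N·(3j₀)²·(3jₘ)² = 5/49
I = -1·√(0.102041/4π) = -0.09011188

-0.090112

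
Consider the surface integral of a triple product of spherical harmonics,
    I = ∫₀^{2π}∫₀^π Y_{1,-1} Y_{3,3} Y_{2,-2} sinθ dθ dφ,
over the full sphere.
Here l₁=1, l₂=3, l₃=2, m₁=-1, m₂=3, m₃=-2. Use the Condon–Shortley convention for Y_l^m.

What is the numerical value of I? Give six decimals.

m-sum 0 ✓  L=6 even ✓  2≤2≤4 ✓
Π(2lᵢ+1) = 3×7×5 = 105
triangle coeff Δ(1,3,2) = 1/105
Σ_t [1,1]: t=1:−1/4 = -1/4
(3j)²=3/35 [(1 3 2; 0 0 0)], sign=-1
Σ_t [2,2]: t=2:+1/48 = 1/48
(3j)²=1/7 [(1 3 2; -1 3 -2)], sign=+1
⇒ 4πI² = 9/7
I = (-1)√(9/7/(4π)) = -0.31986543

-0.319865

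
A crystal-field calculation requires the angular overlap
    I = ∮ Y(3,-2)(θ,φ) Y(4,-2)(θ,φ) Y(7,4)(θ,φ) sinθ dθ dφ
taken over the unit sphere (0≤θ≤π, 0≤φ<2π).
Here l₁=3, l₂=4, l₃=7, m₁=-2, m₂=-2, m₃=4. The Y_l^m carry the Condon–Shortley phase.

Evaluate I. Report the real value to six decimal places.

m-sum 0 ✓  L=14 even ✓  1≤7≤7 ✓
Π(2lᵢ+1) = 7×9×15 = 945
triangle coeff Δ(3,4,7) = 1/45045
Σ_t [0,0]: t=0:+1/20736 = 1/20736
(3j)²=35/1287 [(3 4 7; 0 0 0)], sign=-1
Σ_t [0,0]: t=0:+1/172800 = 1/172800
(3j)²=2/65 [(3 4 7; -2 -2 4)], sign=-1
⇒ 4πI² = 1470/1859
I = (+1)√(1470/1859/(4π)) = 0.25084996

0.250850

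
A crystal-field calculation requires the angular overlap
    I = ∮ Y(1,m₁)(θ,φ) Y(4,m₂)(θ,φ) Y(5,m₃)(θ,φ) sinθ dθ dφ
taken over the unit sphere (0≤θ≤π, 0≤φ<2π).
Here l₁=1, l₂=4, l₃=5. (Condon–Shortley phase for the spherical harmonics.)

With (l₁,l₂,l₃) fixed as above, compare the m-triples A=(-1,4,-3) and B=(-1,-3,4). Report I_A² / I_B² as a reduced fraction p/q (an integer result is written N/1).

1/36

Same 1,4,5: normalisation and zero-m 3j drop out of the ratio.
A: Δ: 0! 2! 8! / 11! → 1/495; sum: t=0:+1/80640 = 1/80640; 3j²(1 4 5; -1 4 -3) = Δ·Π!·Σ² = 1/495  (sign +1)
B: Δ: 0! 2! 8! / 11! → 1/495; sum: t=0:+1/10080 = 1/10080; 3j²(1 4 5; -1 -3 4) = Δ·Π!·Σ² = 4/55  (sign -1)
I_A²/I_B² = (1/495)/(4/55) = 1/36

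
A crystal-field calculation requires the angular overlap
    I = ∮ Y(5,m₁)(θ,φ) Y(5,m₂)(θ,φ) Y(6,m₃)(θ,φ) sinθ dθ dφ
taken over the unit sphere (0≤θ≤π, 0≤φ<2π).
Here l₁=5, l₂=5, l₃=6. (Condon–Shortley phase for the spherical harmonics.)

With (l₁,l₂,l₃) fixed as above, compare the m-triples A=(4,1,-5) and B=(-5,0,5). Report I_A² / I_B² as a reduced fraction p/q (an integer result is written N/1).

Shared (l₁,l₂,l₃)=(5,5,6): N and (l;000)² cancel in I_A²/I_B².
A: Δ = 4!·6!·6!/17! = 1/28588560; Racah Σ t=0..1: t=0:+1/2073600 t=1:−1/518400 = -1/691200; ⇒ 3j(5 5 6; 4 1 -5)² = 81/4420, sgn +1
B: Δ = 4!·6!·6!/17! = 1/28588560; Racah Σ t=4..4: t=4:+1/2073600 = 1/2073600; ⇒ 3j(5 5 6; -5 0 5)² = 15/884, sgn -1
I_A²/I_B² = (81/4420)/(15/884) = 27/25

27/25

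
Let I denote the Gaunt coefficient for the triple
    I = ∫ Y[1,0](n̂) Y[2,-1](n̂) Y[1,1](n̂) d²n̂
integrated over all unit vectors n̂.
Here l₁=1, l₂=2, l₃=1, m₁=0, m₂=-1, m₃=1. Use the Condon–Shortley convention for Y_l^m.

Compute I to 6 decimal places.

-0.218510

Rules hold: Σm=0, L=4 even, 1≤1≤3.
N = 3·5·3 = 45
Δ = 2!·0!·2!/5! = 1/30
Racah Σ t=1..1: t=1:−1/1 = -1/1
⇒ 3j(1 2 1; 0 0 0)² = 2/15, sgn +1
Racah Σ t=1..1: t=1:−1/2 = -1/2
⇒ 3j(1 2 1; 0 -1 1)² = 1/10, sgn -1
4πI² = N·(3j₀)²·(3jₘ)² = 3/5
I = -1·√(0.6/4π) = -0.21850969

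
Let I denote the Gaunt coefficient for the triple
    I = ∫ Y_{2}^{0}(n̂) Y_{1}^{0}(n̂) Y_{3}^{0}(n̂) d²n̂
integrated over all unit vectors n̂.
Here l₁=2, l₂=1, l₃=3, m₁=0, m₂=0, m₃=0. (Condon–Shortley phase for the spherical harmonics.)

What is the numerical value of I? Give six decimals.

0.247767

Rules hold: Σm=0, L=6 even, 1≤3≤3.
N = 5·3·7 = 105
Δ = 0!·4!·2!/7! = 1/105
Racah Σ t=0..0: t=0:+1/4 = 1/4
⇒ 3j(2 1 3; 0 0 0)² = 3/35, sgn -1
(m-triple is (0,0,0) — same symbol as above.)
4πI² = N·(3j₀)²·(3jₘ)² = 27/35
I = +1·√(0.771429/4π) = 0.24776670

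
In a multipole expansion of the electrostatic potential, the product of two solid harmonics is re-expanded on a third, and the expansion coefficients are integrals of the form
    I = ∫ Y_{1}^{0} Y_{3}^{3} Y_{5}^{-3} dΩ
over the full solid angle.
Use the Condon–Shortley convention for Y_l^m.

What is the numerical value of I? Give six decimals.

0.000000

|1−3|≤5≤1+3 violated ⇒ I = 0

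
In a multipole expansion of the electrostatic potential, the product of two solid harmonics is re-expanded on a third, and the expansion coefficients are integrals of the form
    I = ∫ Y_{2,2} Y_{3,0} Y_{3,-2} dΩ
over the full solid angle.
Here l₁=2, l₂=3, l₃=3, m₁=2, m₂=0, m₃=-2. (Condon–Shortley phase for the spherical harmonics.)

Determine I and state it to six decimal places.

Rules hold: Σm=0, L=8 even, 1≤3≤5.
N = 5·7·7 = 245
Δ = 2!·2!·4!/9! = 1/3780
Racah Σ t=0..2: t=0:+1/24 t=1:−1/4 t=2:+1/24 = -1/6
⇒ 3j(2 3 3; 0 0 0)² = 4/105, sgn +1
Racah Σ t=0..0: t=0:+1/24 = 1/24
⇒ 3j(2 3 3; 2 0 -2)² = 1/21, sgn -1
4πI² = N·(3j₀)²·(3jₘ)² = 4/9
I = -1·√(0.444444/4π) = -0.18806319

-0.188063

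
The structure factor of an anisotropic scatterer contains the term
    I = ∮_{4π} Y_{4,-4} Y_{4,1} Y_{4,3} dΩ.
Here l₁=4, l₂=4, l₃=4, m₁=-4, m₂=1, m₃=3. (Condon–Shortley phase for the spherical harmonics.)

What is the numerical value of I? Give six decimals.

m-sum 0 ✓  L=12 even ✓  0≤4≤8 ✓
Π(2lᵢ+1) = 9×9×9 = 729
triangle coeff Δ(4,4,4) = 1/450450
Σ_t [0,4]: t=0:+1/13824 t=1:−1/216 t=2:+1/64 t=3:−1/216 t=4:+1/13824 = 5/768
(3j)²=18/1001 [(4 4 4; 0 0 0)], sign=+1
Σ_t [4,4]: t=4:+1/3456 = 1/3456
(3j)²=35/1287 [(4 4 4; -4 1 3)], sign=-1
⇒ 4πI² = 7290/20449
I = (-1)√(7290/20449/(4π)) = -0.16843130

-0.168431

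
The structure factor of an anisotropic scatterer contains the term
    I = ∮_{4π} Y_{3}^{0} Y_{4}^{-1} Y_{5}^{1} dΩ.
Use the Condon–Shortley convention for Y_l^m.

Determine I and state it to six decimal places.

-0.115089

Checks pass: Σm=0; 12 even; l₃=5∈[1,7].
(2·3+1)(2·4+1)(2·5+1) = 693
Δ: 2! 4! 6! / 13! → 1/180180
sum: t=0:+1/576 t=1:−1/144 t=2:+1/576 = -1/288
3j²(3 4 5; 0 0 0) = Δ·Π!·Σ² = 20/1001  (sign +1)
sum: t=0:+1/432 t=1:−1/192 t=2:+1/1440 = -19/8640
3j²(3 4 5; 0 -1 1) = Δ·Π!·Σ² = 361/30030  (sign -1)
combine: 4πI² = 693·20/1001·361/30030 = 2166/13013
take √, sign -1: I = -0.11508947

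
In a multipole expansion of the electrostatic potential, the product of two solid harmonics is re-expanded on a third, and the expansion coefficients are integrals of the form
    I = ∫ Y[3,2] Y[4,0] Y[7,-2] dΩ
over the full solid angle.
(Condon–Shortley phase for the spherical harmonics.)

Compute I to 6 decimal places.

m-sum 0 ✓  L=14 even ✓  1≤7≤7 ✓
Π(2lᵢ+1) = 7×9×15 = 945
triangle coeff Δ(3,4,7) = 1/45045
Σ_t [0,0]: t=0:+1/20736 = 1/20736
(3j)²=35/1287 [(3 4 7; 0 0 0)], sign=-1
Σ_t [0,0]: t=0:+1/69120 = 1/69120
(3j)²=2/143 [(3 4 7; 2 0 -2)], sign=-1
⇒ 4πI² = 7350/20449
I = (+1)√(7350/20449/(4π)) = 0.16912301

0.169123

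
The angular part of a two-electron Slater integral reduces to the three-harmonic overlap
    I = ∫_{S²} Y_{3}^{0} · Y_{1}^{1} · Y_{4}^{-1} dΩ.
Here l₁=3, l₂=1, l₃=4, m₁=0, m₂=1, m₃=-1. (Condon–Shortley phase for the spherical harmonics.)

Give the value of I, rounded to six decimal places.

Checks pass: Σm=0; 8 even; l₃=4∈[2,4].
(2·3+1)(2·1+1)(2·4+1) = 189
Δ: 0! 6! 2! / 9! → 1/252
sum: t=0:+1/36 = 1/36
3j²(3 1 4; 0 0 0) = Δ·Π!·Σ² = 4/63  (sign +1)
sum: t=0:+1/72 = 1/72
3j²(3 1 4; 0 1 -1) = Δ·Π!·Σ² = 5/126  (sign -1)
combine: 4πI² = 189·4/63·5/126 = 10/21
take √, sign -1: I = -0.19466390

-0.194664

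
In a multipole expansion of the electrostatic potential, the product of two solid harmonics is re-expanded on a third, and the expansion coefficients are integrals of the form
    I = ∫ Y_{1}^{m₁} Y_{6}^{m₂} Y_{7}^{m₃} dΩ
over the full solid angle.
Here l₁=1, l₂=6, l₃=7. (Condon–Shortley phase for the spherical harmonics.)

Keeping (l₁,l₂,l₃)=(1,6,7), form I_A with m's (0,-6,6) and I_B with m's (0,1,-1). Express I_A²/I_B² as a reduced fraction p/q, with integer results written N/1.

l's match ⇒ only the (l;m) 3-j factors differ between A and B.
A: triangle coeff Δ(1,6,7) = 1/1365; Σ_t [0,0]: t=0:+1/479001600 = 1/479001600; (3j)²=1/105 [(1 6 7; 0 -6 6)], sign=-1
B: triangle coeff Δ(1,6,7) = 1/1365; Σ_t [0,0]: t=0:+1/604800 = 1/604800; (3j)²=16/455 [(1 6 7; 0 1 -1)], sign=+1
I_A²/I_B² = (1/105)/(16/455) = 13/48

13/48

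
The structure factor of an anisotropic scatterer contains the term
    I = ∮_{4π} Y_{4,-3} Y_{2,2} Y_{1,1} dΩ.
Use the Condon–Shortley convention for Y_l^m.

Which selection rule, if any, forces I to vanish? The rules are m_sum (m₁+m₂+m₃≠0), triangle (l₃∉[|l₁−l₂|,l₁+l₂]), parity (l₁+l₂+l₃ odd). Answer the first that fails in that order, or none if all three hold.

azimuthal sum: -3 + 2 + 1 = 0  ✓
2 ≤ 1 ≤ 6 (triangle on l)  ✗
L = 4 + 2 + 1 = 7 (odd)

triangle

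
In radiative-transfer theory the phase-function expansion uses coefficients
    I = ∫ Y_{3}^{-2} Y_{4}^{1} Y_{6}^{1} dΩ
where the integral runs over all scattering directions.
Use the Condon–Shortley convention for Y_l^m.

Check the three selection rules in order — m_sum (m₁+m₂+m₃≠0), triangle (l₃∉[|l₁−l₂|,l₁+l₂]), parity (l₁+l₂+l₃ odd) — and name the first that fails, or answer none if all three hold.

parity

Σmᵢ = 0  ✓
l₃∈[|l₁−l₂|,l₁+l₂]=[1,7], have l₃=6  ✓
Σlᵢ = 13 ⇒ odd  ✗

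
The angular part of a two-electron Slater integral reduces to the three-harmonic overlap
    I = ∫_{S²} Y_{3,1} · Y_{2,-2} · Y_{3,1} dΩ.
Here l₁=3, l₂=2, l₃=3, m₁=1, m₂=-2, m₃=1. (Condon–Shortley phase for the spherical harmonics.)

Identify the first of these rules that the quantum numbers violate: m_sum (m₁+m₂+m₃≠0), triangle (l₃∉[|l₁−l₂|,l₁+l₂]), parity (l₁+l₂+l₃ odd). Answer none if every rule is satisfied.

none

azimuthal sum: 1 − 2 + 1 = 0  ✓
1 ≤ 3 ≤ 5 (triangle on l)  ✓
L = 3 + 2 + 3 = 8 (even)  ✓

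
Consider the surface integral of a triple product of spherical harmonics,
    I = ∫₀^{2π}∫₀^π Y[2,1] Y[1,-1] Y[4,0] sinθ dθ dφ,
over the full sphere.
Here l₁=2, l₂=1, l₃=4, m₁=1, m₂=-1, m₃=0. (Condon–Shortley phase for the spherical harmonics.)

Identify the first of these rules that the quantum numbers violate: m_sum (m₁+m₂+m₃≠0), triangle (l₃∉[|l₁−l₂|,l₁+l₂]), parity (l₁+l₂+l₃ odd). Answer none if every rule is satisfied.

triangle

azimuthal sum: 1 − 1 + 0 = 0  ✓
1 ≤ 4 ≤ 3 (triangle on l)  ✗
L = 2 + 1 + 4 = 7 (odd)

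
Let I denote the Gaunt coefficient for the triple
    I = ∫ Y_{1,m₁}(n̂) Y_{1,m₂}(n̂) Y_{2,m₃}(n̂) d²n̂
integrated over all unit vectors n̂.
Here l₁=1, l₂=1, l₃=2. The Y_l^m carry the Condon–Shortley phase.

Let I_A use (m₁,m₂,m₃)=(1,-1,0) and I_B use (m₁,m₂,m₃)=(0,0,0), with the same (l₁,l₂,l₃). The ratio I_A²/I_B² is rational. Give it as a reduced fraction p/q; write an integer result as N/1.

1/4

Shared (l₁,l₂,l₃)=(1,1,2): N and (l;000)² cancel in I_A²/I_B².
A: Δ = 0!·2!·2!/5! = 1/30; Racah Σ t=0..0: t=0:+1/4 = 1/4; ⇒ 3j(1 1 2; 1 -1 0)² = 1/30, sgn +1
B: Δ = 0!·2!·2!/5! = 1/30; Racah Σ t=0..0: t=0:+1/1 = 1/1; ⇒ 3j(1 1 2; 0 0 0)² = 2/15, sgn +1
I_A²/I_B² = (1/30)/(2/15) = 1/4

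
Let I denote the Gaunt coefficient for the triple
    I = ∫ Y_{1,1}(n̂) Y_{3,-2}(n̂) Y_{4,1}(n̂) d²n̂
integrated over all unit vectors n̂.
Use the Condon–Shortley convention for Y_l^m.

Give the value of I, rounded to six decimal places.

m-sum 0 ✓  L=8 even ✓  2≤4≤4 ✓
Π(2lᵢ+1) = 3×7×9 = 189
triangle coeff Δ(1,3,4) = 1/252
Σ_t [0,0]: t=0:+1/36 = 1/36
(3j)²=4/63 [(1 3 4; 0 0 0)], sign=+1
Σ_t [0,0]: t=0:+1/240 = 1/240
(3j)²=1/84 [(1 3 4; 1 -2 1)], sign=-1
⇒ 4πI² = 1/7
I = (-1)√(1/7/(4π)) = -0.10662181

-0.106622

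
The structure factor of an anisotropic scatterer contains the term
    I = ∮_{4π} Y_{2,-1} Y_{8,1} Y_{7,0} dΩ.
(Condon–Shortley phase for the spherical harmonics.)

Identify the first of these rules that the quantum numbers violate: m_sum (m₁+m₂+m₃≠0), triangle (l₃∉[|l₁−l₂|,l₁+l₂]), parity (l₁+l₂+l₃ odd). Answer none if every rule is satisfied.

parity

azimuthal sum: -1 + 1 + 0 = 0  ✓
6 ≤ 7 ≤ 10 (triangle on l)  ✓
L = 2 + 8 + 7 = 17 (odd)  ✗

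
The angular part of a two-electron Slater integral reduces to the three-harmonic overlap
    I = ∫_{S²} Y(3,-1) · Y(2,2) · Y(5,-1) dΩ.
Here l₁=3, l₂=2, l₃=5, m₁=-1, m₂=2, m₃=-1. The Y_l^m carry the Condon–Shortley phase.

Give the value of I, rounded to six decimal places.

-0.092802

m-sum 0 ✓  L=10 even ✓  1≤5≤5 ✓
Π(2lᵢ+1) = 7×5×11 = 385
triangle coeff Δ(3,2,5) = 1/2310
Σ_t [0,0]: t=0:+1/144 = 1/144
(3j)²=10/231 [(3 2 5; 0 0 0)], sign=-1
Σ_t [0,0]: t=0:+1/1152 = 1/1152
(3j)²=1/154 [(3 2 5; -1 2 -1)], sign=+1
⇒ 4πI² = 25/231
I = (-1)√(25/231/(4π)) = -0.09280237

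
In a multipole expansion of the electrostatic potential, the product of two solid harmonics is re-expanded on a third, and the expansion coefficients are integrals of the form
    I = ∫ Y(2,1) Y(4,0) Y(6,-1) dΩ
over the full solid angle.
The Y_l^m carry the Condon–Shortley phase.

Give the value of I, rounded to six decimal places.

-0.210395

Rules hold: Σm=0, L=12 even, 2≤6≤6.
N = 5·9·13 = 585
Δ = 0!·4!·8!/13! = 1/6435
Racah Σ t=0..0: t=0:+1/2304 = 1/2304
⇒ 3j(2 4 6; 0 0 0)² = 5/143, sgn +1
Racah Σ t=0..0: t=0:+1/3456 = 1/3456
⇒ 3j(2 4 6; 1 0 -1)² = 35/1287, sgn -1
4πI² = N·(3j₀)²·(3jₘ)² = 875/1573
I = -1·√(0.556262/4π) = -0.21039467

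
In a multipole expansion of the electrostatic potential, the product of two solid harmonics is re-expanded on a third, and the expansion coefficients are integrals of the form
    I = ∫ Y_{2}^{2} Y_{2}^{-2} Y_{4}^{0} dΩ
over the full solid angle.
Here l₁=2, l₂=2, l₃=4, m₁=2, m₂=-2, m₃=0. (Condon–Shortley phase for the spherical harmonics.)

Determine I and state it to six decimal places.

0.040299

Rules hold: Σm=0, L=8 even, 0≤4≤4.
N = 5·5·9 = 225
Δ = 0!·4!·4!/9! = 1/630
Racah Σ t=0..0: t=0:+1/16 = 1/16
⇒ 3j(2 2 4; 0 0 0)² = 2/35, sgn +1
Racah Σ t=0..0: t=0:+1/576 = 1/576
⇒ 3j(2 2 4; 2 -2 0)² = 1/630, sgn +1
4πI² = N·(3j₀)²·(3jₘ)² = 1/49
I = +1·√(0.0204082/4π) = 0.04029926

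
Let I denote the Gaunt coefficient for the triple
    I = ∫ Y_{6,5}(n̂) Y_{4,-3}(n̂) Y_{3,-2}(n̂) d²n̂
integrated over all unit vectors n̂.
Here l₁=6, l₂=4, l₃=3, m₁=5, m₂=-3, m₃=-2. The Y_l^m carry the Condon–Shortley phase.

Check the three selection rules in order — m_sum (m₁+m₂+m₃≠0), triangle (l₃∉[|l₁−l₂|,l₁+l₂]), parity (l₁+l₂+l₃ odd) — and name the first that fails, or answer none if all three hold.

parity

Σmᵢ = 0  ✓
l₃∈[|l₁−l₂|,l₁+l₂]=[2,10], have l₃=3  ✓
Σlᵢ = 13 ⇒ odd  ✗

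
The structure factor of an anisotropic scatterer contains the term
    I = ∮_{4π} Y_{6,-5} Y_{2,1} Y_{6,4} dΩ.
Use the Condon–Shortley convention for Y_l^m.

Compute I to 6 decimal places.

-0.197649

Checks pass: Σm=0; 14 even; l₃=6∈[4,8].
(2·6+1)(2·2+1)(2·6+1) = 845
Δ: 2! 10! 2! / 15! → 1/90090
sum: t=0:+1/69120 t=1:−1/14400 t=2:+1/69120 = -7/172800
3j²(6 2 6; 0 0 0) = Δ·Π!·Σ² = 14/715  (sign -1)
sum: t=1:−1/7257600 t=2:+1/725760 = 1/806400
3j²(6 2 6; -5 1 4) = Δ·Π!·Σ² = 27/910  (sign +1)
combine: 4πI² = 845·14/715·27/910 = 27/55
take √, sign -1: I = -0.19764945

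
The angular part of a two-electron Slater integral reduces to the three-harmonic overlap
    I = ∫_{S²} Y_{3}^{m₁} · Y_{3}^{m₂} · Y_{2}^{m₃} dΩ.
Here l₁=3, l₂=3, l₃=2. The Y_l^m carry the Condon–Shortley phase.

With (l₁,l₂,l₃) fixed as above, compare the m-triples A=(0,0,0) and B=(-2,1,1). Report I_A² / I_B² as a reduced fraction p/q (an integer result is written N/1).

16/15

Same 3,3,2: normalisation and zero-m 3j drop out of the ratio.
A: Δ: 4! 2! 2! / 9! → 1/3780; sum: t=1:−1/24 t=2:+1/4 t=3:−1/24 = 1/6; 3j²(3 3 2; 0 0 0) = Δ·Π!·Σ² = 4/105  (sign +1)
B: Δ: 4! 2! 2! / 9! → 1/3780; sum: t=3:−1/12 t=4:+1/48 = -1/16; 3j²(3 3 2; -2 1 1) = Δ·Π!·Σ² = 1/28  (sign +1)
I_A²/I_B² = (4/105)/(1/28) = 16/15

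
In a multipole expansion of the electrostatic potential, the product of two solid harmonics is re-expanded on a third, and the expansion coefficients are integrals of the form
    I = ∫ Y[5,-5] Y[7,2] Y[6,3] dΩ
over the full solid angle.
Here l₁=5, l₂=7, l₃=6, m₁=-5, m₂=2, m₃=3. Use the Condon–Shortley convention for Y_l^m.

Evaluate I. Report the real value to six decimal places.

0.140567

Rules hold: Σm=0, L=18 even, 2≤6≤12.
N = 11·15·13 = 2145
Δ = 6!·4!·8!/19! = 1/174594420
Racah Σ t=1..5: t=1:−1/4147200 t=2:+1/207360 t=3:−1/82944 t=4:+1/207360 t=5:−1/4147200 = -1/345600
⇒ 3j(5 7 6; 0 0 0)² = 420/46189, sgn -1
Racah Σ t=6..6: t=6:+1/12441600 = 1/12441600
⇒ 3j(5 7 6; -5 2 3)² = 588/46189, sgn -1
4πI² = N·(3j₀)²·(3jₘ)² = 3704400/14919047
I = +1·√(0.2483/4π) = 0.14056703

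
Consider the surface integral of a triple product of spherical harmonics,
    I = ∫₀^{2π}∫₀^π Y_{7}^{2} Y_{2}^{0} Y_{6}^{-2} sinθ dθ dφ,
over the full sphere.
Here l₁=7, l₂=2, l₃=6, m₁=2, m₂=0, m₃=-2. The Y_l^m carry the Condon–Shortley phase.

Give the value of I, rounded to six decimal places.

L=15 odd ⇒ parity kills the (l;000) factor ⇒ I = 0

0.000000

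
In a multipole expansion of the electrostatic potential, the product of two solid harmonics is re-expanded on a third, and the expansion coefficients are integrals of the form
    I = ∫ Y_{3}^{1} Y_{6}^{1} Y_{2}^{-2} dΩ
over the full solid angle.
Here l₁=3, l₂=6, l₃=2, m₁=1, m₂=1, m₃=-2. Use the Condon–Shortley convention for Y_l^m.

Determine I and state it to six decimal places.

|3−6|≤2≤3+6 violated ⇒ I = 0

0.000000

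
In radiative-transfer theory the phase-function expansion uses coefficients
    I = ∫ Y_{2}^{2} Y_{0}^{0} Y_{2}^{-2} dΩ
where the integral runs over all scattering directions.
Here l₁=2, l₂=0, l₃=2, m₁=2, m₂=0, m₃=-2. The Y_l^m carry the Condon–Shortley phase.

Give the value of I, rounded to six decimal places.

0.282095

Checks pass: Σm=0; 4 even; l₃=2∈[2,2].
(2·2+1)(2·0+1)(2·2+1) = 25
Δ: 0! 4! 0! / 5! → 1/5
sum: t=0:+1/4 = 1/4
3j²(2 0 2; 0 0 0) = Δ·Π!·Σ² = 1/5  (sign +1)
sum: t=0:+1/24 = 1/24
3j²(2 0 2; 2 0 -2) = Δ·Π!·Σ² = 1/5  (sign +1)
combine: 4πI² = 25·1/5·1/5 = 1/1
take √, sign +1: I = 0.28209479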